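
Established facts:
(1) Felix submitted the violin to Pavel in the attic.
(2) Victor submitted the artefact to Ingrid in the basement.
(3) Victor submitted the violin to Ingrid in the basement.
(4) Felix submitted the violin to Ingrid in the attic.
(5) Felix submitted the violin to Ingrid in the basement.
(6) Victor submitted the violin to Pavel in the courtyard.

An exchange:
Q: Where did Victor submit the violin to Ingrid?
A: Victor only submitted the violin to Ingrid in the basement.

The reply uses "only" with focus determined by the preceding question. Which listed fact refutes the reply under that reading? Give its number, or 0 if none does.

0

Answering "Where did ...?" puts focus on the setting — here, "in the basement".
"Only" then excludes alternative settings while the background — agent = Victor, thing = the violin, recipient = Ingrid — is held fixed.
No fact keeps agent = Victor, thing = the violin, recipient = Ingrid while changing the setting; every other fact differs on something backgrounded. The reply stands.
(Fact (2) would refute a reading with focus on the thing — but that is not what the question asks.)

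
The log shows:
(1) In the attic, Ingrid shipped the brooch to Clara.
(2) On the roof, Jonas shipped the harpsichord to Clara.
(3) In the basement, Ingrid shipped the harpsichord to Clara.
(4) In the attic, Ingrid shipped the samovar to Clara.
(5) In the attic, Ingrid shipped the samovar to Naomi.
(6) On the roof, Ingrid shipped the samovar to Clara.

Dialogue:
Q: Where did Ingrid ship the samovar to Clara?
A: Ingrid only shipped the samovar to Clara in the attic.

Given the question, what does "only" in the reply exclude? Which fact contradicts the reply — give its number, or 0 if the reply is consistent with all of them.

Answering "Where did ...?" puts focus on the setting — here, "in the attic".
"Only" then excludes alternative settings while the background — Ingrid as agent and the samovar as thing and Clara as recipient — is held fixed.
Fact (6) keeps Ingrid as agent and the samovar as thing and Clara as recipient but has setting = on the roof; that refutes the reply.
(Fact (5) would refute a reading with focus on the recipient — but that is not what the question asks.)

6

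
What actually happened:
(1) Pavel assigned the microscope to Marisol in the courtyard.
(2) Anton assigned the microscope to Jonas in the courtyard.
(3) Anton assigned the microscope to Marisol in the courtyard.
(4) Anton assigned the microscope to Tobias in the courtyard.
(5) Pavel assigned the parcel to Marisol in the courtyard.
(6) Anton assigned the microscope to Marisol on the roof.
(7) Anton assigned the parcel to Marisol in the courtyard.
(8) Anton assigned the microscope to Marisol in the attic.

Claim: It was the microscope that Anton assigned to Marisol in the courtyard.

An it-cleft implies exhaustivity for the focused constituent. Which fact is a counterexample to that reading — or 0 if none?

Focus of the cleft: "the microscope" (the thing). Presupposed background: Anton as agent and Marisol as recipient and in the courtyard as setting.
Exhaustivity: the microscope is the only thing satisfying that background.
But fact (7) also has Anton as agent and Marisol as recipient and in the courtyard as setting, with thing = the parcel — so the exhaustive reading fails.

7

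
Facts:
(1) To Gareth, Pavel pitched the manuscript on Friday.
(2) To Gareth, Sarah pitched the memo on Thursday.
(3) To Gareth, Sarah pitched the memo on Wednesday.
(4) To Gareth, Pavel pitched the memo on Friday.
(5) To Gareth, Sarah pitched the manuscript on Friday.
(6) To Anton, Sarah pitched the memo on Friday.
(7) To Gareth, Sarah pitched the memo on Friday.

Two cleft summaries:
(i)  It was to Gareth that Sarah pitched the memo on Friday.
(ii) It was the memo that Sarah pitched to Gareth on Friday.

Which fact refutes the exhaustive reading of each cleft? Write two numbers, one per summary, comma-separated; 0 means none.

6, 5

Summary (i) focuses "Gareth" (the recipient); background same agent, thing, setting (Sarah / the memo / on Friday). Fact (6) matches that background with recipient = Anton — refutes (i).
Summary (ii) focuses "the memo" (the thing); background same agent, recipient, setting (Sarah / Gareth / on Friday). Fact (5) matches that background with thing = the manuscript — refutes (ii).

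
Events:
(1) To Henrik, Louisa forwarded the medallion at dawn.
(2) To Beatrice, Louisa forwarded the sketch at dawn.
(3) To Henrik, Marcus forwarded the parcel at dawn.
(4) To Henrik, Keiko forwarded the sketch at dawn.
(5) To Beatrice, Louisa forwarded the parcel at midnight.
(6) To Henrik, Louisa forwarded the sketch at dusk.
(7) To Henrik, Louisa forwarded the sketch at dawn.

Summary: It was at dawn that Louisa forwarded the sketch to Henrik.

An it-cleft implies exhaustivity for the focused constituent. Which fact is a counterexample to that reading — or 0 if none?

6

Focus of the cleft: "at dawn" (the setting). Presupposed background: same agent, thing, recipient (Louisa / the sketch / Henrik).
Exhaustivity: at dawn is the only setting satisfying that background.
But fact (6) also has same agent, thing, recipient (Louisa / the sketch / Henrik), with setting = at dusk — so the exhaustive reading fails.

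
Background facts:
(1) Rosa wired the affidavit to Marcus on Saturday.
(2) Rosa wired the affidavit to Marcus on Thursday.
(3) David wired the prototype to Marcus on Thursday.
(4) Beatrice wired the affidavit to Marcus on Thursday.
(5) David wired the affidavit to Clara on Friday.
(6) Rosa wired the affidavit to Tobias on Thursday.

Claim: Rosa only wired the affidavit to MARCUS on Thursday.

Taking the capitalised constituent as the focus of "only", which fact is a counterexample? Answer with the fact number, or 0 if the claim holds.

6

The capitals mark "Marcus" as focus. So "only" rules out other recipients, with the rest (agent = Rosa, thing = the affidavit, setting = on Thursday) as background.
Fact (6) matches on agent = Rosa, thing = the affidavit, setting = on Thursday, but has recipient = Tobias instead. That refutes the claim.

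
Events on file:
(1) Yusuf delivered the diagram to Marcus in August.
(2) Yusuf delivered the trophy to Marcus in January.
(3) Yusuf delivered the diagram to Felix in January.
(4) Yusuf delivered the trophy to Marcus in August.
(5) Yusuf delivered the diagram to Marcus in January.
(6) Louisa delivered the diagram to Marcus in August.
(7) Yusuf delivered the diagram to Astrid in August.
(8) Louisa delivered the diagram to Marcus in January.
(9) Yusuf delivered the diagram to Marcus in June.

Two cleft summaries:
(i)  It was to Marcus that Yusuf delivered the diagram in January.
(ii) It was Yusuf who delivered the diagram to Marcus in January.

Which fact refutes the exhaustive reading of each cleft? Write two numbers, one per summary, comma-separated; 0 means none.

3, 8

Summary (i) focuses "Marcus" (the recipient); background same agent, thing, setting (Yusuf / the diagram / in January). Fact (3) matches that background with recipient = Felix — refutes (i).
Summary (ii) focuses "Yusuf" (the agent); background same thing, recipient, setting (the diagram / Marcus / in January). Fact (8) matches that background with agent = Louisa — refutes (ii).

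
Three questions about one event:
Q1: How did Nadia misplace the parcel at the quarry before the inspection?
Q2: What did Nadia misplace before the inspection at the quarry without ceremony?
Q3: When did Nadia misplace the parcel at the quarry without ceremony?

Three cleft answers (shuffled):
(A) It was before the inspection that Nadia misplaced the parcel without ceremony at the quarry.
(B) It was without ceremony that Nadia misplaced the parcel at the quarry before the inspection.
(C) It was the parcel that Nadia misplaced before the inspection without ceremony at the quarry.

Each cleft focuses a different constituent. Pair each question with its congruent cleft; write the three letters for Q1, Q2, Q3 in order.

BCA

Q1 asks about the manner; cleft (B) focuses "without ceremony", which is the manner — so Q1 → B.
Q2 asks about the direct object; cleft (C) focuses "the parcel", which is the direct object — so Q2 → C.
Q3 asks about the time; cleft (A) focuses "before the inspection", which is the time — so Q3 → A.
Mapping: Q1→B, Q2→C, Q3→A.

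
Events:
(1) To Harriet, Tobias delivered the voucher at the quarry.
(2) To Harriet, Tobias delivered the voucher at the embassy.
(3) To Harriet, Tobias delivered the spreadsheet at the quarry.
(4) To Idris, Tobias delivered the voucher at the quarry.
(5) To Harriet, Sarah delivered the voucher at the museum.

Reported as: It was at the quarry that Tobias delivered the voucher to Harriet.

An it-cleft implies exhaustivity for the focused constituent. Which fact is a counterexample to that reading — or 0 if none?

Focus of the cleft: "at the quarry" (the setting). Presupposed background: Tobias as agent and the voucher as thing and Harriet as recipient.
The exhaustive reading says no other setting fits that background.
Fact (2) shares the background but with setting = at the embassy; exhaustivity is violated.

2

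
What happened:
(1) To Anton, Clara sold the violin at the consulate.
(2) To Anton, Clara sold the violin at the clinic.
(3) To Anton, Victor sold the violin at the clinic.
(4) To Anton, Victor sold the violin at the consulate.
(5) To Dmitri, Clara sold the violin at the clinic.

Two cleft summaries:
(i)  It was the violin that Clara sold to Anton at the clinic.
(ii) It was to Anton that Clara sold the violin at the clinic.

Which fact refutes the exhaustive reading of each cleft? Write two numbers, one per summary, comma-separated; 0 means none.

Summary (i) focuses "the violin" (the thing); background same agent, recipient, setting (Clara / Anton / at the clinic). No fact matches that background with a different thing, so 0.
Summary (ii) focuses "Anton" (the recipient); background same agent, thing, setting (Clara / the violin / at the clinic). Fact (5) matches that background with recipient = Dmitri — refutes (ii).

0, 5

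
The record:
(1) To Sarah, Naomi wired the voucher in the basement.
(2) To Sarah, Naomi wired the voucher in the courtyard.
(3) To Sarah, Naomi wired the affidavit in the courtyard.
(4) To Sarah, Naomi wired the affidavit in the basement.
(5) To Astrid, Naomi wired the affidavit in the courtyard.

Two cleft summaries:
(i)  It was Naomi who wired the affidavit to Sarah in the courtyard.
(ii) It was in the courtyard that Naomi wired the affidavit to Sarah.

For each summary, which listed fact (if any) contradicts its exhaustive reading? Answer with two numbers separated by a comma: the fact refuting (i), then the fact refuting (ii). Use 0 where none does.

Summary (i) focuses "Naomi" (the agent); background thing = the affidavit, recipient = Sarah, setting = in the courtyard. No fact matches that background with a different agent, so 0.
Summary (ii) focuses "in the courtyard" (the setting); background agent = Naomi, thing = the affidavit, recipient = Sarah. Fact (4) matches that background with setting = in the basement — refutes (ii).

0, 4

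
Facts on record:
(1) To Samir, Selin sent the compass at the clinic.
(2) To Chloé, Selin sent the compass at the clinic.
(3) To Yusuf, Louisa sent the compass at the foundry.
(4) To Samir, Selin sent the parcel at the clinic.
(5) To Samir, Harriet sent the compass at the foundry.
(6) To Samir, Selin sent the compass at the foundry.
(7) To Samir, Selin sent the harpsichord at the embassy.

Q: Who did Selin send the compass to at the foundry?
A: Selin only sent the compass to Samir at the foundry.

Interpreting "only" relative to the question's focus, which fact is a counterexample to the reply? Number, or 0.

Answering "Who did ... to ...?" puts focus on the recipient — here, "Samir".
So "only" ranges over recipients; the rest (agent = Selin, thing = the compass, setting = at the foundry) is presupposed.
No listed fact shares that background with another recipient. Nothing contradicts the reply.
(Fact (1) would refute a reading with focus on the setting — but that is not what the question asks.)

0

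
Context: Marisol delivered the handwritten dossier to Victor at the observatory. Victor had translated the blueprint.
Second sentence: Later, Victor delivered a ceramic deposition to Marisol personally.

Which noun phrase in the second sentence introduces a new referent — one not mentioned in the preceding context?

a ceramic deposition

"Victor" and "Marisol" in the second sentence are given — already mentioned in the context.
"a ceramic deposition" has no antecedent in the context; it is discourse-new (the indefinite article also signals a new referent).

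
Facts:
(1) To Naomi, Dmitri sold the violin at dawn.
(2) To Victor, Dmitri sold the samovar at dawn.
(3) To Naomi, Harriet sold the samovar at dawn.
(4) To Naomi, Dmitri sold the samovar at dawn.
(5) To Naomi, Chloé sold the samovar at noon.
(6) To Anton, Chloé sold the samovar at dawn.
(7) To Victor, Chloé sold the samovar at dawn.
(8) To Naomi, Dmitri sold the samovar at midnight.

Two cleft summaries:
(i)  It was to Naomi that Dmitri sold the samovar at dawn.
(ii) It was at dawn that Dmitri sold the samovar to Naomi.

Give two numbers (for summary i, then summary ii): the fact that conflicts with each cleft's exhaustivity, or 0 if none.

2, 8

(i): focus "Naomi". Looking for Dmitri as agent and the samovar as thing and at dawn as setting with some other recipient — fact (2) has Victor there. Refuted.
(ii): focus "at dawn". Looking for Dmitri as agent and the samovar as thing and Naomi as recipient with some other setting — fact (8) has at midnight there. Refuted.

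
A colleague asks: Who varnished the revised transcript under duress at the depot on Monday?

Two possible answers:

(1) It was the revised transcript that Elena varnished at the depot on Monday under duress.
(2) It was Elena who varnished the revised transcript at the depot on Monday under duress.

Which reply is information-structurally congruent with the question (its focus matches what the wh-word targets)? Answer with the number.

The question word "who" targets the subject (agent).
Option (1) clefts "the revised transcript" — the direct object, not what was asked.
Option (2) clefts "Elena" — that matches what the question asks about.
So the congruent reply is (2).

2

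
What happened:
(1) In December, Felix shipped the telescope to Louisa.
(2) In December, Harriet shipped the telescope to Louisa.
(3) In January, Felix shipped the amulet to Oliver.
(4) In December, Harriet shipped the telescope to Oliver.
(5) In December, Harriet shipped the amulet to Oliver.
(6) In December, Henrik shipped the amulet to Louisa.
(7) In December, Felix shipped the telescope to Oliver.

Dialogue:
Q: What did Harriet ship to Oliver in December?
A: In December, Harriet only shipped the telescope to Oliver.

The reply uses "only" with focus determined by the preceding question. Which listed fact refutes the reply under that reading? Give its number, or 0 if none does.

The question "What did ...?" targets the thing, so in the reply the focus falls on "the telescope".
So "only" ranges over things; the rest (agent = Harriet, recipient = Oliver, setting = in December) is presupposed.
Fact (5) shares the background with a different thing (the amulet) — counterexample.
(Fact (2) would refute a reading with focus on the recipient — but that is not what the question asks.)

5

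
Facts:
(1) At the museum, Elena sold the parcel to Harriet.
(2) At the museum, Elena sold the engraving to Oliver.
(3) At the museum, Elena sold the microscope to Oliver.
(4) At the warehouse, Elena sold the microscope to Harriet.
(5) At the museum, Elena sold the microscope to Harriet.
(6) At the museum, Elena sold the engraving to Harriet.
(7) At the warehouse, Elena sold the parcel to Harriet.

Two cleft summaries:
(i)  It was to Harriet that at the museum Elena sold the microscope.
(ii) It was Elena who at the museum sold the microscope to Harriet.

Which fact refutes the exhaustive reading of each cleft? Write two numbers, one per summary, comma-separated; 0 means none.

(i): focus "Harriet". Looking for same agent, thing, setting (Elena / the microscope / at the museum) with some other recipient — fact (3) has Oliver there. Refuted.
(ii): focus "Elena". No fact shares same thing, recipient, setting (the microscope / Harriet / at the museum) with a different agent. 0.

3, 0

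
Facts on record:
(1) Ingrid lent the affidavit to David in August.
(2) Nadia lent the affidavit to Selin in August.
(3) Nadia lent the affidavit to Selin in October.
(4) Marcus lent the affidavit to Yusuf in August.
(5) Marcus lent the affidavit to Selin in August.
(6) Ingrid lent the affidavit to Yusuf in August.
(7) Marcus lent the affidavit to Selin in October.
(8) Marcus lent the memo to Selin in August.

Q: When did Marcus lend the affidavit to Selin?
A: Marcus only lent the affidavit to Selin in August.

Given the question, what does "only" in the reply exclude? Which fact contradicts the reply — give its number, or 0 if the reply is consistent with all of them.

7

The question "When did ...?" targets the setting, so in the reply the focus falls on "in August".
So "only" ranges over settings; the rest (same agent, thing, recipient (Marcus / the affidavit / Selin)) is presupposed.
Fact (7) shares the background with a different setting (in October) — counterexample.
(Fact (8) would refute a reading with focus on the thing — but that is not what the question asks.)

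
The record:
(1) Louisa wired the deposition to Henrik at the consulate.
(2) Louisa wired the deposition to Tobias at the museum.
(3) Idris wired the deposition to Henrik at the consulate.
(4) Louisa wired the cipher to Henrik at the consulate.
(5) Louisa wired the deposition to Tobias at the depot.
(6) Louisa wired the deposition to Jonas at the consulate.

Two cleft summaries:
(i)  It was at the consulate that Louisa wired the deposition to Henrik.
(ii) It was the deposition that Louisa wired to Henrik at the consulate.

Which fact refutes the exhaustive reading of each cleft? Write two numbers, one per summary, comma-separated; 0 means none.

0, 4

Summary (i) focuses "at the consulate" (the setting); background same agent, thing, recipient (Louisa / the deposition / Henrik). No fact matches that background with a different setting, so 0.
Summary (ii) focuses "the deposition" (the thing); background same agent, recipient, setting (Louisa / Henrik / at the consulate). Fact (4) matches that background with thing = the cipher — refutes (ii).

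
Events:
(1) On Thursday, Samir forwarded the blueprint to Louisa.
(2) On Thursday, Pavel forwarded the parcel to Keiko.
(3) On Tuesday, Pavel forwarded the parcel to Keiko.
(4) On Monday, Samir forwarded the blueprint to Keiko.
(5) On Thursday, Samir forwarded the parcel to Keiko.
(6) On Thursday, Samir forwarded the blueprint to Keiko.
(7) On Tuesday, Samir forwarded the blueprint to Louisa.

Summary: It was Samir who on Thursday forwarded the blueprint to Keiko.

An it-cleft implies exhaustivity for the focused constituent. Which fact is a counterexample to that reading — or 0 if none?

0

The cleft puts "Samir" in focus and presupposes the open proposition with same thing, recipient, setting (the blueprint / Keiko / on Thursday).
The exhaustive reading says no other agent fits that background.
No listed fact matches the background with a different agent. Exhaustivity holds.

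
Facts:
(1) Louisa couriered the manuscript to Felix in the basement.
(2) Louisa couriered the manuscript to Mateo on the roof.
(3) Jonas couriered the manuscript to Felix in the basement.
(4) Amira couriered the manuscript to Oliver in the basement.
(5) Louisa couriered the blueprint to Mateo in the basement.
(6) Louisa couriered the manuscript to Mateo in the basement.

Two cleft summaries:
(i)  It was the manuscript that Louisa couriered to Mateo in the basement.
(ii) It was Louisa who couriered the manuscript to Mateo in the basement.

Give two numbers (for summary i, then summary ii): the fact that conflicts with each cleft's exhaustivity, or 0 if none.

(i): focus "the manuscript". Looking for Louisa as agent and Mateo as recipient and in the basement as setting with some other thing — fact (5) has the blueprint there. Refuted.
(ii): focus "Louisa". No fact shares the manuscript as thing and Mateo as recipient and in the basement as setting with a different agent. 0.

5, 0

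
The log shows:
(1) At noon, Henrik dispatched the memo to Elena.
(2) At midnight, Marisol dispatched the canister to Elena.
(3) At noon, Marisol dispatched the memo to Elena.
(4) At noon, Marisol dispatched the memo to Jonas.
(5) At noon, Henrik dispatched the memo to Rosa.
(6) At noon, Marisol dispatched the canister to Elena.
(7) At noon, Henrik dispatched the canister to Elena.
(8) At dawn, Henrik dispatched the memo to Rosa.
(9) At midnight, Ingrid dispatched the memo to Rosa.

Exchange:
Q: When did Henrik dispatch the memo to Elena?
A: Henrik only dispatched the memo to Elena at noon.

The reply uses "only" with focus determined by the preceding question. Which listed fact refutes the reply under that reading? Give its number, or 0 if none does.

The question "When did ...?" targets the setting, so in the reply the focus falls on "at noon".
So "only" ranges over settings; the rest (agent = Henrik, thing = the memo, recipient = Elena) is presupposed.
No listed fact shares that background with another setting. Nothing contradicts the reply.
(Fact (7) would refute a reading with focus on the thing — but that is not what the question asks.)

0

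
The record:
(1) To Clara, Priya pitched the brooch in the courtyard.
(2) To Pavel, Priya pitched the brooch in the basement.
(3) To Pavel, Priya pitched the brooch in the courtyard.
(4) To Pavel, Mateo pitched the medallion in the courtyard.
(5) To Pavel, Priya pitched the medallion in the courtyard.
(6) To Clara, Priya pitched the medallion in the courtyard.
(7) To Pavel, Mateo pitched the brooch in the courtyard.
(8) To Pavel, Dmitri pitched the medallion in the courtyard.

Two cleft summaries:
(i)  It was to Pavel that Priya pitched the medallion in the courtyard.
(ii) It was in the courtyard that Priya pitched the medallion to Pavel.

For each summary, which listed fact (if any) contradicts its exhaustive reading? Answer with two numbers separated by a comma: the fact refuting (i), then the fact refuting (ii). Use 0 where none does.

(i): focus "Pavel". Looking for Priya as agent and the medallion as thing and in the courtyard as setting with some other recipient — fact (6) has Clara there. Refuted.
(ii): focus "in the courtyard". No fact shares Priya as agent and the medallion as thing and Pavel as recipient with a different setting. 0.

6, 0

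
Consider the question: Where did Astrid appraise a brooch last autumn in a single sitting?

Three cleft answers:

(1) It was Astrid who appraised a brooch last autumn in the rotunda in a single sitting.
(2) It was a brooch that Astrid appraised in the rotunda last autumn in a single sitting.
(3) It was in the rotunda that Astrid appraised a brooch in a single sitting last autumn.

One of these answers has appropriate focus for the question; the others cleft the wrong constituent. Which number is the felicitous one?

3

The question word "where" targets the location.
Option (1) clefts "Astrid" — the subject (agent), not what was asked.
Option (2) clefts "a brooch" — the direct object, not what was asked.
Option (3) clefts "in the rotunda" — that matches what the question asks about.
So the congruent reply is (3).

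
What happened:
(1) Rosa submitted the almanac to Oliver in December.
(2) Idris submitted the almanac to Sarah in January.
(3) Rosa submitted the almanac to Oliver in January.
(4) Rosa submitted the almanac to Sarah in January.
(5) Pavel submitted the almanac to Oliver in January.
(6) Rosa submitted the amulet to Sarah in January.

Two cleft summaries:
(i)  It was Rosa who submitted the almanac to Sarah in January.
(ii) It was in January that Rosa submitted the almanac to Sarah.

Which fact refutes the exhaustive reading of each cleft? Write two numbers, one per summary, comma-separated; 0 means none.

2, 0

(i): focus "Rosa". Looking for the almanac as thing and Sarah as recipient and in January as setting with some other agent — fact (2) has Idris there. Refuted.
(ii): focus "in January". No fact shares Rosa as agent and the almanac as thing and Sarah as recipient with a different setting. 0.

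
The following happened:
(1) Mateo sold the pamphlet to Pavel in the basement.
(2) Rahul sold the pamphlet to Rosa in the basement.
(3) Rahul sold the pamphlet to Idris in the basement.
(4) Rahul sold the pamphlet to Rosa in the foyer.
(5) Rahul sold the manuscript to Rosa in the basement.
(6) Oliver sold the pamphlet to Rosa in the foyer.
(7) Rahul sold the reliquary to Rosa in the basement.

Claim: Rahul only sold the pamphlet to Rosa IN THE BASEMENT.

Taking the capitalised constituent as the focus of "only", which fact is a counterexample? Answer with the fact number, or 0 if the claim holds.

Focus (in capitals) is "in the basement" — the setting. "Only" excludes alternative settings while holding fixed same agent, thing, recipient (Rahul / the pamphlet / Rosa).
Fact (4) shares the background but differs in setting (in the foyer) — a counterexample.

4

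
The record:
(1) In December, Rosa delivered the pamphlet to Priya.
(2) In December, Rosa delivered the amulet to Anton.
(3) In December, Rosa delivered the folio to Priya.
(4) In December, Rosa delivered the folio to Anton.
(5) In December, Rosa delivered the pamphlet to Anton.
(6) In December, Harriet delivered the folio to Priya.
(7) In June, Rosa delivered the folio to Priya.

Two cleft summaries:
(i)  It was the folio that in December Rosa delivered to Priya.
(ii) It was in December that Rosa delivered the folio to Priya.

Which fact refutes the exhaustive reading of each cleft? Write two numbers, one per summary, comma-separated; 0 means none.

Summary (i) focuses "the folio" (the thing); background Rosa as agent and Priya as recipient and in December as setting. Fact (1) matches that background with thing = the pamphlet — refutes (i).
Summary (ii) focuses "in December" (the setting); background Rosa as agent and the folio as thing and Priya as recipient. Fact (7) matches that background with setting = in June — refutes (ii).

1, 7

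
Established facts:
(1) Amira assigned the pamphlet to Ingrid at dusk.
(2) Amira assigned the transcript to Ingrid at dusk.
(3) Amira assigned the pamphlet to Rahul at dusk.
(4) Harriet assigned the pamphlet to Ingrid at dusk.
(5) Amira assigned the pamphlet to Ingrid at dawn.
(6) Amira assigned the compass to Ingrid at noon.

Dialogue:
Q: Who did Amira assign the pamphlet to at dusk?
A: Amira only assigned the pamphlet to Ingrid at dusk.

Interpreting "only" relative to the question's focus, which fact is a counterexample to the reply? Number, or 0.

3

The question "Who did ... to ...?" targets the recipient, so in the reply the focus falls on "Ingrid".
So "only" ranges over recipients; the rest (same agent, thing, setting (Amira / the pamphlet / at dusk)) is presupposed.
Fact (3) shares the background with a different recipient (Rahul) — counterexample.
(Fact (2) would refute a reading with focus on the thing — but that is not what the question asks.)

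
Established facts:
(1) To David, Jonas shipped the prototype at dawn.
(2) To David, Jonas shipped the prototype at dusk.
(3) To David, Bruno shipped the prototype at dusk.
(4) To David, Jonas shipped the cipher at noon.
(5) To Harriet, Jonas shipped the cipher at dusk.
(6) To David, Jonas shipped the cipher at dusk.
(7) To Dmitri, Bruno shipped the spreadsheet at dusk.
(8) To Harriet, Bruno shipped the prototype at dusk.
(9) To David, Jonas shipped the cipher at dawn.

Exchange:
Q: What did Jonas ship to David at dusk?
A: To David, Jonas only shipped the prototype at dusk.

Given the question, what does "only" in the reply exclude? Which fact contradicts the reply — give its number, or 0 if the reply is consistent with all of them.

6

Answering "What did ...?" puts focus on the thing — here, "the prototype".
"Only" then excludes alternative things while the background — same agent, recipient, setting (Jonas / David / at dusk) — is held fixed.
Fact (6) keeps same agent, recipient, setting (Jonas / David / at dusk) but has thing = the cipher; that refutes the reply.
(Fact (1) would refute a reading with focus on the setting — but that is not what the question asks.)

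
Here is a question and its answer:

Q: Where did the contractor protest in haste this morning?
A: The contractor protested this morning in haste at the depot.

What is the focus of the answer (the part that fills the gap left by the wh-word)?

The wh-word "where" asks about the location.
In the answer, "the contractor", "this morning" and "in haste" are given — repeated from the question.
The constituent filling the location gap is "at the depot"; that is the focus and would carry nuclear stress.

at the depot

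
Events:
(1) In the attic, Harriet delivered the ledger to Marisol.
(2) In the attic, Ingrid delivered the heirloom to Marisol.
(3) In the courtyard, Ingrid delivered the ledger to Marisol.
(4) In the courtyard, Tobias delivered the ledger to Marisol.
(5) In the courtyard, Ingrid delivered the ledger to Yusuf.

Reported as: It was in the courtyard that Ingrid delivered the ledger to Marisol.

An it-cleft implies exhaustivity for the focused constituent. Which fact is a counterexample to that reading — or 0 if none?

0

The cleft puts "in the courtyard" in focus and presupposes the open proposition with same agent, thing, recipient (Ingrid / the ledger / Marisol).
Exhaustivity: in the courtyard is the only setting satisfying that background.
No listed fact matches the background with a different setting. Exhaustivity holds.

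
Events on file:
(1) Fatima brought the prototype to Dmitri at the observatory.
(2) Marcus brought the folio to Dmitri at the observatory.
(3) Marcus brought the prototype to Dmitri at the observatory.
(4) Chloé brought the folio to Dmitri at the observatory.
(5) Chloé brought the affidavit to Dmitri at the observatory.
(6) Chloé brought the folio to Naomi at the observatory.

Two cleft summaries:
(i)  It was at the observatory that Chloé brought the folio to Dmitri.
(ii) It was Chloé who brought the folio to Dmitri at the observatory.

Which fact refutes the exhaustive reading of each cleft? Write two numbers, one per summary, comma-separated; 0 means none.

0, 2

Summary (i) focuses "at the observatory" (the setting); background agent = Chloé, thing = the folio, recipient = Dmitri. No fact matches that background with a different setting, so 0.
Summary (ii) focuses "Chloé" (the agent); background thing = the folio, recipient = Dmitri, setting = at the observatory. Fact (2) matches that background with agent = Marcus — refutes (ii).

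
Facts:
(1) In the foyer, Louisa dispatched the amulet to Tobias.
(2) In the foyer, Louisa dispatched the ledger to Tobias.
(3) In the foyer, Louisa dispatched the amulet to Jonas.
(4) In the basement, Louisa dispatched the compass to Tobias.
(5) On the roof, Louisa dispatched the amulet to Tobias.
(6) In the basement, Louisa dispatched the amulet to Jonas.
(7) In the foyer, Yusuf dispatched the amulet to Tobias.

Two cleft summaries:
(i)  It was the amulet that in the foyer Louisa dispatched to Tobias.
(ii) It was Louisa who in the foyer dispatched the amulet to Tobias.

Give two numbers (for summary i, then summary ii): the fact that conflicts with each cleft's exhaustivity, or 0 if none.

(i): focus "the amulet". Looking for same agent, recipient, setting (Louisa / Tobias / in the foyer) with some other thing — fact (2) has the ledger there. Refuted.
(ii): focus "Louisa". Looking for same thing, recipient, setting (the amulet / Tobias / in the foyer) with some other agent — fact (7) has Yusuf there. Refuted.

2, 7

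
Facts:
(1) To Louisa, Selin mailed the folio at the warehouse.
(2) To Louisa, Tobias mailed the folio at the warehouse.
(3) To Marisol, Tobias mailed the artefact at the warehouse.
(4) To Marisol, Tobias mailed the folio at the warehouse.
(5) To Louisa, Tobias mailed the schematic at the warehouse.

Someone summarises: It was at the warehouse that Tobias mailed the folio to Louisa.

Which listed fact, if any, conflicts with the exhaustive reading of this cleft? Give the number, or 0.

The cleft puts "at the warehouse" in focus and presupposes the open proposition with Tobias as agent and the folio as thing and Louisa as recipient.
The exhaustive reading says no other setting fits that background.
No listed fact matches the background with a different setting. Exhaustivity holds.

0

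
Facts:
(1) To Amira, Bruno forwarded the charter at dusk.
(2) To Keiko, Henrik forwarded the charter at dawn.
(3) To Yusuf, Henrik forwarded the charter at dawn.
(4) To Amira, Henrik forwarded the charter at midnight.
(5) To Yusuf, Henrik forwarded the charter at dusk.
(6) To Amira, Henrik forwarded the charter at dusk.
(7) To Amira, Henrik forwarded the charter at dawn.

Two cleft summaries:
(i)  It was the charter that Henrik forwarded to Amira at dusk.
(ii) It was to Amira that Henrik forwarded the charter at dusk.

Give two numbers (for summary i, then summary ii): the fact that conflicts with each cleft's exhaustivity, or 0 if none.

(i): focus "the charter". No fact shares Henrik as agent and Amira as recipient and at dusk as setting with a different thing. 0.
(ii): focus "Amira". Looking for Henrik as agent and the charter as thing and at dusk as setting with some other recipient — fact (5) has Yusuf there. Refuted.

0, 5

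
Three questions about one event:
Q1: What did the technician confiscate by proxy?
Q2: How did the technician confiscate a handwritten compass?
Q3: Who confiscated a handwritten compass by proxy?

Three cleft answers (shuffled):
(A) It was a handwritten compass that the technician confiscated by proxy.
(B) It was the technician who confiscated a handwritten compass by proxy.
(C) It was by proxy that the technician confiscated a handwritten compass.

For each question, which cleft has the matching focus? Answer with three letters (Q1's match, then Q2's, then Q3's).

Q1 asks about the direct object; cleft (A) focuses "a handwritten compass", which is the direct object — so Q1 → A.
Q2 asks about the manner; cleft (C) focuses "by proxy", which is the manner — so Q2 → C.
Q3 asks about the subject (agent); cleft (B) focuses "the technician", which is the subject (agent) — so Q3 → B.
Mapping: Q1→A, Q2→C, Q3→B.

ACB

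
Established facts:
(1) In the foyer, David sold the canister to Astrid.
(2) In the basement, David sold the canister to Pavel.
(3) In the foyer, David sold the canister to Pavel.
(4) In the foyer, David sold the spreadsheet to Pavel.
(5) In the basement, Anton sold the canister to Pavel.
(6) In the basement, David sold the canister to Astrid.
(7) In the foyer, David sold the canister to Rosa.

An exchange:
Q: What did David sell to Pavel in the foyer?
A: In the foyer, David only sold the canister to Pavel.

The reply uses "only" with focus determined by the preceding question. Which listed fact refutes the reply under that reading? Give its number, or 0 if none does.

Answering "What did ...?" puts focus on the thing — here, "the canister".
So "only" ranges over things; the rest (same agent, recipient, setting (David / Pavel / in the foyer)) is presupposed.
Fact (4) shares the background with a different thing (the spreadsheet) — counterexample.
(Fact (1) would refute a reading with focus on the recipient — but that is not what the question asks.)

4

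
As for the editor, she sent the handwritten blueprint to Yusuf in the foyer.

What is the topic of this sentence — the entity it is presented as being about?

the editor

The construction explicitly marks "the editor" as what the sentence is about — the topic.
The remainder of the clause is the comment (what is said about the topic).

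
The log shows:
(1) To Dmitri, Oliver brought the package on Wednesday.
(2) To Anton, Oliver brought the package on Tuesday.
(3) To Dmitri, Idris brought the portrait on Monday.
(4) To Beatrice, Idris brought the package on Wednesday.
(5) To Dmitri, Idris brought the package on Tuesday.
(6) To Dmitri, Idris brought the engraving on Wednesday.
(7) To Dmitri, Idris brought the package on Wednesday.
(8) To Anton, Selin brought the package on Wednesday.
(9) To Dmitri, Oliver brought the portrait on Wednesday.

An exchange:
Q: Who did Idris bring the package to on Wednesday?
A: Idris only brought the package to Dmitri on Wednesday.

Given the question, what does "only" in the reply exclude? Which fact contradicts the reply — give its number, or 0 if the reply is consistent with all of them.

The question "Who did ... to ...?" targets the recipient, so in the reply the focus falls on "Dmitri".
"Only" then excludes alternative recipients while the background — Idris as agent and the package as thing and on Wednesday as setting — is held fixed.
Fact (4) keeps Idris as agent and the package as thing and on Wednesday as setting but has recipient = Beatrice; that refutes the reply.
(Fact (5) would refute a reading with focus on the setting — but that is not what the question asks.)

4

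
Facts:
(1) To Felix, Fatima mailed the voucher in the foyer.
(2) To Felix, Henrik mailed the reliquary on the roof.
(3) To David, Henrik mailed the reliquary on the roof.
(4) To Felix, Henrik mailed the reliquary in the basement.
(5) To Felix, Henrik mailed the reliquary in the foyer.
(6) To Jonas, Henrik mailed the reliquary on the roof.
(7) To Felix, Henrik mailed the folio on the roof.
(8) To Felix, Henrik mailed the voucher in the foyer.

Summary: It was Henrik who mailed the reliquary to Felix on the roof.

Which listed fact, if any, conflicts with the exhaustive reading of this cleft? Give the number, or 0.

0

The cleft puts "Henrik" in focus and presupposes the open proposition with thing = the reliquary, recipient = Felix, setting = on the roof.
The exhaustive reading says no other agent fits that background.
No listed fact matches the background with a different agent. Exhaustivity holds.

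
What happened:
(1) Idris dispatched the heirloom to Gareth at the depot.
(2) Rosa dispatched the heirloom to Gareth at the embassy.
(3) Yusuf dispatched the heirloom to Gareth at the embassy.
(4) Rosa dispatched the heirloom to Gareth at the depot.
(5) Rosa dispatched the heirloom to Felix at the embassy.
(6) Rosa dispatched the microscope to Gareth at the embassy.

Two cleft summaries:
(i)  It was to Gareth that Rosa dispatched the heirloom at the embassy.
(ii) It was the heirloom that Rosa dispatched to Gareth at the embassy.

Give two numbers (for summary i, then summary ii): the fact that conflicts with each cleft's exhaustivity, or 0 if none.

5, 6

(i): focus "Gareth". Looking for Rosa as agent and the heirloom as thing and at the embassy as setting with some other recipient — fact (5) has Felix there. Refuted.
(ii): focus "the heirloom". Looking for Rosa as agent and Gareth as recipient and at the embassy as setting with some other thing — fact (6) has the microscope there. Refuted.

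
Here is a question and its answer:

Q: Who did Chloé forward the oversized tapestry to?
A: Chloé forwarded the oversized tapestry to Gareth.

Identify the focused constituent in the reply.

The wh-word "who" asks about the recipient.
In the answer, "Chloé" and "the oversized tapestry" are given — repeated from the question.
The constituent filling the recipient gap is "to Gareth"; that is the focus and would carry nuclear stress.

to Gareth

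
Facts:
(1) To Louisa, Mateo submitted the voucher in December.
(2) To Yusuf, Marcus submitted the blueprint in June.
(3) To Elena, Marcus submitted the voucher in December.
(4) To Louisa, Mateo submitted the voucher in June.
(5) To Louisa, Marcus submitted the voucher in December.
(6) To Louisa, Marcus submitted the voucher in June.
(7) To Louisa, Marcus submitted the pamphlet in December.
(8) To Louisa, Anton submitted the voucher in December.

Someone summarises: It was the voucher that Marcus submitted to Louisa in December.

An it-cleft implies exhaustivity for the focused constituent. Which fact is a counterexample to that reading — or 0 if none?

7

Focus of the cleft: "the voucher" (the thing). Presupposed background: agent = Marcus, recipient = Louisa, setting = in December.
Exhaustivity: the voucher is the only thing satisfying that background.
Fact (7) shares the background but with thing = the pamphlet; exhaustivity is violated.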